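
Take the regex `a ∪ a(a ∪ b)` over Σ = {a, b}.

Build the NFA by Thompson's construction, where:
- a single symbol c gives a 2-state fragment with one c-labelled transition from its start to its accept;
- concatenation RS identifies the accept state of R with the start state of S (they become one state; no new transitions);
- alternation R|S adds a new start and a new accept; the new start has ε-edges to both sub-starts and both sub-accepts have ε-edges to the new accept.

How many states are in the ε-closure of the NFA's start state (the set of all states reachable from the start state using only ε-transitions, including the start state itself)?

3

Let C(F) = |ε-closure(F.start)| within fragment F, and note whether F accepts ε. Symbol fragments have C = 1 and do not accept ε. Then:
  a ∪ b — |closure| = 1 + 1 + 1 = 3 (the new accept is not ε-reachable since no branch accepts ε)
  a(a ∪ b) — same as the first factor's closure: |closure| = 1
  a ∪ a(a ∪ b) — |closure| = 1 + 1 + 1 = 3 (the new accept is not ε-reachable since no branch accepts ε)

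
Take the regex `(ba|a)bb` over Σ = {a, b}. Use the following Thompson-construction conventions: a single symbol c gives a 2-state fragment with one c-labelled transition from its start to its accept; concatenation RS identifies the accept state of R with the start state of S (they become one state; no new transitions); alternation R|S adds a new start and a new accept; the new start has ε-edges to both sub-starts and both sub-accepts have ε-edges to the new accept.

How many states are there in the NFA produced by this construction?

9

Building bottom-up:
Each of the 5 symbol leaves contributes a 2-state fragment.
  ba : 3 states
  ba|a : 7 states
  (ba|a)bb : 9 states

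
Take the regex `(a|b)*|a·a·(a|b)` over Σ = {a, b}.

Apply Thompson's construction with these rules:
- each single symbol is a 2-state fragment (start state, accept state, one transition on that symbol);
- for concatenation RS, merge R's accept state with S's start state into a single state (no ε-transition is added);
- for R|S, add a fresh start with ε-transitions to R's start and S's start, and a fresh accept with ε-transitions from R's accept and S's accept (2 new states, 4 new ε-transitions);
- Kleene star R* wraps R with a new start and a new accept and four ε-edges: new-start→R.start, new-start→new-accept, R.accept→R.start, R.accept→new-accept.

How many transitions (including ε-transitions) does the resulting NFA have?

22

Building bottom-up:
Each of the 6 symbol leaves contributes 1 transition (1 symbol, 0 ε).
  a|b = 6 transitions (2 symbol, 4 ε)
  (a|b)* = 10 transitions (2 symbol, 8 ε)
  a|b = 6 transitions (2 symbol, 4 ε)
  a·a·(a|b) = 8 transitions (4 symbol, 4 ε)
  (a|b)*|a·a·(a|b) = 22 transitions (6 symbol, 16 ε)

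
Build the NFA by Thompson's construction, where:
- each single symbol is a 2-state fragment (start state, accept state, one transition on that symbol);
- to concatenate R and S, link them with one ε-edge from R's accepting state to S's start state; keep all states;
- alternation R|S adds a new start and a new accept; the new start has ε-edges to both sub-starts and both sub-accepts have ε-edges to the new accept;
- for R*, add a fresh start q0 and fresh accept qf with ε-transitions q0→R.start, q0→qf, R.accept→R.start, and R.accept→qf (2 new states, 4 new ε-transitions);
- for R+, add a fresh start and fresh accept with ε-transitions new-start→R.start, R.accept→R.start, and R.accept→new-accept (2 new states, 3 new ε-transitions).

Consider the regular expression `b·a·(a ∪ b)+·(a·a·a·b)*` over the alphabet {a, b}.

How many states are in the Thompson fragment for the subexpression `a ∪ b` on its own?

6

Fragment for `a ∪ b`:
Each of the 2 symbol leaves contributes a 2-state fragment.
  a ∪ b — 6 states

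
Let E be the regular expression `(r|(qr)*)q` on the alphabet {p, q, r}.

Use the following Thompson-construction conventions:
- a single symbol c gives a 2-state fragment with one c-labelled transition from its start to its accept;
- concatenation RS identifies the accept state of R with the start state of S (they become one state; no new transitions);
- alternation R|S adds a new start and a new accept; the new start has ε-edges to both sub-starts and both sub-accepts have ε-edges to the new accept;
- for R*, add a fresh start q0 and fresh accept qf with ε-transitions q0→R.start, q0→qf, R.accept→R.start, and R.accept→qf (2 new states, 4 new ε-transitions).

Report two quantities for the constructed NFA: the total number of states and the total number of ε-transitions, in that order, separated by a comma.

Per subexpression:
Each of the 4 symbol leaves contributes 2 states and 0 ε-transitions.
  qr : 3 states, 0 ε-transitions
  (qr)* : 5 states, 4 ε-transitions
  r|(qr)* : 9 states, 8 ε-transitions
  (r|(qr)*)q : 10 states, 8 ε-transitions

10, 8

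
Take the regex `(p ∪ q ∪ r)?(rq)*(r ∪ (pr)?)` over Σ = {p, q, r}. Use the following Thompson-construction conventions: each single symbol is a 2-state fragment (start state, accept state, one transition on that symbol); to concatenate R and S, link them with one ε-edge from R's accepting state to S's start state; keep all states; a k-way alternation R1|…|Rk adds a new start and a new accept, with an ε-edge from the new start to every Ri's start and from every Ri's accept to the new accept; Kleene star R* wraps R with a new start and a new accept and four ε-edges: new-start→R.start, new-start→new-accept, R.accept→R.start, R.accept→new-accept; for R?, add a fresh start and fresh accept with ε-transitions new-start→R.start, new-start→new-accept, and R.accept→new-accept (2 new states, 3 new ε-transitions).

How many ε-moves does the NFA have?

Per subexpression:
Each of the 8 symbol leaves contributes 0 ε-transitions.
  p ∪ q ∪ r — 6 ε-transitions
  (p ∪ q ∪ r)? — 9 ε-transitions
  rq — 1 ε-transition
  (rq)* — 5 ε-transitions
  pr — 1 ε-transition
  (pr)? — 4 ε-transitions
  r ∪ (pr)? — 8 ε-transitions
  (p ∪ q ∪ r)?(rq)*(r ∪ (pr)?) — 24 ε-transitions

24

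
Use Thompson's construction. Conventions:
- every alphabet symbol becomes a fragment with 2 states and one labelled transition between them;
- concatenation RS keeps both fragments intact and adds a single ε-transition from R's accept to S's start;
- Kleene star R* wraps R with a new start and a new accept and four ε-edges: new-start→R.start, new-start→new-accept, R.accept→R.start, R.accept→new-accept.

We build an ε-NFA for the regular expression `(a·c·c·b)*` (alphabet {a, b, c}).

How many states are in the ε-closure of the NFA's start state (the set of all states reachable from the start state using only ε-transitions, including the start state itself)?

Compute the ε-closure size of each fragment's start state recursively; a symbol fragment's start has no outgoing ε-edge, so its closure is just itself (size 1).
  a·c·c·b → |closure| equals the left operand's closure size = 1 (its accept is not ε-reachable, so the closure stops there)
  (a·c·c·b)* → the star's fresh start ε-reaches both the body's start and the fresh accept: |closure| = 2 + 1 = 3

3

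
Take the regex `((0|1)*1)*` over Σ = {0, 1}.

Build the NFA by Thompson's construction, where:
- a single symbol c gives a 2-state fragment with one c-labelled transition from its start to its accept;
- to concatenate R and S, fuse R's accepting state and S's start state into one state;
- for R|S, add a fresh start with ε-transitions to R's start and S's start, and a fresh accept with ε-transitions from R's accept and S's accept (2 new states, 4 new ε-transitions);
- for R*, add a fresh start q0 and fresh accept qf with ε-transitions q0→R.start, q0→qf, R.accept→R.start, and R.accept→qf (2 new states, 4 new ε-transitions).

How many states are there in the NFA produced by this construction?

11

Recursing over subexpressions:
Each of the 3 symbol leaves contributes a 2-state fragment.
  0|1 : 6 states
  (0|1)* : 8 states
  (0|1)*1 : 9 states
  ((0|1)*1)* : 11 states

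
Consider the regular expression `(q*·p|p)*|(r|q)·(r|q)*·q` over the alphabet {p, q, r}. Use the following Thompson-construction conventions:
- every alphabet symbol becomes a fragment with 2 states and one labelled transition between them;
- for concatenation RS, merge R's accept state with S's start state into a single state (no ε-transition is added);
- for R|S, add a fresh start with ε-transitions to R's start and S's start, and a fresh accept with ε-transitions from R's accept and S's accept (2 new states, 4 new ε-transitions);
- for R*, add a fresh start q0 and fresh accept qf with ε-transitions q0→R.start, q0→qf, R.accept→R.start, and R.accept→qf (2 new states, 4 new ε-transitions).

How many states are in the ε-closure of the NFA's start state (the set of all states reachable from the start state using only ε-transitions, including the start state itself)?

Let C(F) = |ε-closure(F.start)| within fragment F, and note whether F accepts ε. Symbol fragments have C = 1 and do not accept ε. Then:
  q* : new start has ε-edges to the inner start and to the new accept, so |ε-closure| = 2 + 1 = 3
  q*·p : |ε-closure| = 3 + (1−1) = 3 (closure spills across the concat boundary because the left factor accepts ε)
  q*·p|p : |ε-closure| = 1 + 3 + 1 = 5 (the new accept is not ε-reachable since no branch accepts ε)
  (q*·p|p)* : |ε-closure| = 1 (new start) + 5 (body) + 1 (new accept) = 7
  r|q : |ε-closure| = 1 + 1 + 1 = 3 (the new accept is not ε-reachable since no branch accepts ε)
  r|q : |ε-closure| = 1 + 1 + 1 = 3 (the new accept is not ε-reachable since no branch accepts ε)
  (r|q)* : |ε-closure| = 1 (new start) + 3 (body) + 1 (new accept) = 5
  (r|q)·(r|q)*·q : same as the first factor's closure: |ε-closure| = 3
  (q*·p|p)*|(r|q)·(r|q)*·q : |ε-closure| = 1 (new start) + (7 + 3) + 1 (new accept, since some branch ε-reaches its own accept) = 12

12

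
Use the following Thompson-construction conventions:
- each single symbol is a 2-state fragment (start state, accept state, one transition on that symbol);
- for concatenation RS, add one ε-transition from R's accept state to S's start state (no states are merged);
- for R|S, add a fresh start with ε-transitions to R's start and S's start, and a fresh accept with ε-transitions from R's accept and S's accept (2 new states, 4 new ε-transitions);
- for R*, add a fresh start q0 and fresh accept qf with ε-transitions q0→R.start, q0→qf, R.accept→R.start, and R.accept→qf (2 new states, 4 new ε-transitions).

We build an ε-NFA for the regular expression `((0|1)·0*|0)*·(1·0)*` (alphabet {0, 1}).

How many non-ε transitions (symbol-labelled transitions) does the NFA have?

6

Bottom-up over the parse tree:
Each of the 6 symbol leaves contributes exactly 1 symbol transition.
  0|1 = 2 symbol transitions
  0* = 1 symbol transition
  (0|1)·0* = 3 symbol transitions
  (0|1)·0*|0 = 4 symbol transitions
  ((0|1)·0*|0)* = 4 symbol transitions
  1·0 = 2 symbol transitions
  (1·0)* = 2 symbol transitions
  ((0|1)·0*|0)*·(1·0)* = 6 symbol transitions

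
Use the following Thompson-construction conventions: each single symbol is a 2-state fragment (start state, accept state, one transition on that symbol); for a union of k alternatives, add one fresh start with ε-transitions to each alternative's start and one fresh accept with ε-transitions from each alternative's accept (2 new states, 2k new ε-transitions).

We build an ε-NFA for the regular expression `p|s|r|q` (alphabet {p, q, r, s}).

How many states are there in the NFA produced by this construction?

10

Building bottom-up:
Each of the 4 symbol leaves contributes a 2-state fragment.
  p|s|r|q → 10 states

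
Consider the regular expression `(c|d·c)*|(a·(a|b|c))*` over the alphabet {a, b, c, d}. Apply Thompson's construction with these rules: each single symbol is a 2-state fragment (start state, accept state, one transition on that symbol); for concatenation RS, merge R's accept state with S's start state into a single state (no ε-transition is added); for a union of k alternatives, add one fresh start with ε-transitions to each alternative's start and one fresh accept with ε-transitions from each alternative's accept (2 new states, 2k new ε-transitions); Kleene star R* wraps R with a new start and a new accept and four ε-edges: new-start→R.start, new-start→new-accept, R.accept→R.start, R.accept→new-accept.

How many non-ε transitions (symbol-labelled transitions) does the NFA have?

Recursing over subexpressions:
Each of the 7 symbol leaves contributes exactly 1 symbol transition.
  d·c — 2 symbol transitions
  c|d·c — 3 symbol transitions
  (c|d·c)* — 3 symbol transitions
  a|b|c — 3 symbol transitions
  a·(a|b|c) — 4 symbol transitions
  (a·(a|b|c))* — 4 symbol transitions
  (c|d·c)*|(a·(a|b|c))* — 7 symbol transitions

7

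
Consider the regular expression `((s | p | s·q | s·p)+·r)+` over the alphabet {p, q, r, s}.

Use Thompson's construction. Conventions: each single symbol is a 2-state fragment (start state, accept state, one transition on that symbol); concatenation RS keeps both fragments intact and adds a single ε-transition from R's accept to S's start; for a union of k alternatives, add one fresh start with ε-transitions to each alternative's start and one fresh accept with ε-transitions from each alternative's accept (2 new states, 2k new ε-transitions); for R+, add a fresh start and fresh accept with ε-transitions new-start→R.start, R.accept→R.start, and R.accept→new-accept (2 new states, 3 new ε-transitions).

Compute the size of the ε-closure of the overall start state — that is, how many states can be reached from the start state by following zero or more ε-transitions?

7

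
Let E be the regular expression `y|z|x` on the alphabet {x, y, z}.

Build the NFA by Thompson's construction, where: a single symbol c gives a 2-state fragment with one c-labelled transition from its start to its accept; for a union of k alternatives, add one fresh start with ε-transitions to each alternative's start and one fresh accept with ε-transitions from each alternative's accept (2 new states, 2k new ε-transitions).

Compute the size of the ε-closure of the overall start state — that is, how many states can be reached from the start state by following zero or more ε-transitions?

Work bottom-up. For each fragment F, track |ε-closure(F.start)| and whether F's accept lies in that closure (i.e. whether F accepts ε). A single-symbol fragment has closure size 1 and does not accept ε.
  y|z|x → new start ε-reaches every alternative's start; none of them accept ε, so the new accept is not reached: |ε-closure| = 1 + 1 + 1 + 1 = 4

4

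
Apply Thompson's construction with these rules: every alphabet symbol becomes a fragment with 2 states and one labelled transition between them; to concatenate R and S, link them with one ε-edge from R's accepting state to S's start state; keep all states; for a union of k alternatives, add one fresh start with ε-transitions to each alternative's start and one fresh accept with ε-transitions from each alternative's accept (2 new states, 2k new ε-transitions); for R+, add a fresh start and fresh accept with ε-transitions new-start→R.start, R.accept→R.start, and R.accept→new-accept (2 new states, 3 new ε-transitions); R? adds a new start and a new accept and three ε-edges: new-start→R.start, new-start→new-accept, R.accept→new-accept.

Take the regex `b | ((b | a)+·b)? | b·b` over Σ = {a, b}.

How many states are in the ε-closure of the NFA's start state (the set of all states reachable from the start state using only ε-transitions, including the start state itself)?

10

Work bottom-up. For each fragment F, track |ε-closure(F.start)| and whether F's accept lies in that closure (i.e. whether F accepts ε). A single-symbol fragment has closure size 1 and does not accept ε.
  b | a : |ε-closure| = 1 + 1 + 1 = 3 (the new accept is not ε-reachable since no branch accepts ε)
  (b | a)+ : new start ε-reaches only the body's start; the new accept needs a symbol first: |ε-closure| = 1 + 3 = 4
  (b | a)+·b : same as the first factor's closure: |ε-closure| = 4
  ((b | a)+·b)? : new start has ε-edges to the inner start and to the new accept, so |ε-closure| = 2 + 4 = 6
  b·b : same as the first factor's closure: |ε-closure| = 1
  b | ((b | a)+·b)? | b·b : |ε-closure| = 1 (new start) + (1 + 6 + 1) + 1 (new accept, since some branch ε-reaches its own accept) = 10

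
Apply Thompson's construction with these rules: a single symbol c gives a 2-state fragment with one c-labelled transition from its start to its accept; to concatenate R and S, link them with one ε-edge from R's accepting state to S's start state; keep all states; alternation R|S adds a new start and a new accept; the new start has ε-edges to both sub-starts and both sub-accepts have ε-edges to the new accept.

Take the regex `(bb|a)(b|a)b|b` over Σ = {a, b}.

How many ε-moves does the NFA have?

15

Building bottom-up:
Each of the 7 symbol leaves contributes 0 ε-transitions.
  bb — 1 ε-transition
  bb|a — 5 ε-transitions
  b|a — 4 ε-transitions
  (bb|a)(b|a)b — 11 ε-transitions
  (bb|a)(b|a)b|b — 15 ε-transitions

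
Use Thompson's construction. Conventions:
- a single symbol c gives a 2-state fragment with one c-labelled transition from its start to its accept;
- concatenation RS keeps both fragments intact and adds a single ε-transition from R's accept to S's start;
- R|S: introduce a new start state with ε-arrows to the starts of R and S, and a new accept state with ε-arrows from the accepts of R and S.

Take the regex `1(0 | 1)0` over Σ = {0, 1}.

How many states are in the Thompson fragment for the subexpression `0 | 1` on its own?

Fragment for `0 | 1`:
Each of the 2 symbol leaves contributes a 2-state fragment.
  0 | 1 : 6 states

6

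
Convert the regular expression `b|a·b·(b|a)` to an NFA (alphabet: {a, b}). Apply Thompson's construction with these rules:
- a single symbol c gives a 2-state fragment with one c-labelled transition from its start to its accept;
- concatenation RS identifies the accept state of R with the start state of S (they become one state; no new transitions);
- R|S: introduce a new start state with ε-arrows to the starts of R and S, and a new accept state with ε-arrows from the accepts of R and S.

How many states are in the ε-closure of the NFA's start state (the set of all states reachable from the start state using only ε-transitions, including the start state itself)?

Let C(F) = |ε-closure(F.start)| within fragment F, and note whether F accepts ε. Symbol fragments have C = 1 and do not accept ε. Then:
  b|a : C = 1 + 1 + 1 = 3 (the new accept is not ε-reachable since no branch accepts ε)
  a·b·(b|a) : same as the first factor's closure: C = 1
  b|a·b·(b|a) : C = 1 + 1 + 1 = 3 (the new accept is not ε-reachable since no branch accepts ε)

3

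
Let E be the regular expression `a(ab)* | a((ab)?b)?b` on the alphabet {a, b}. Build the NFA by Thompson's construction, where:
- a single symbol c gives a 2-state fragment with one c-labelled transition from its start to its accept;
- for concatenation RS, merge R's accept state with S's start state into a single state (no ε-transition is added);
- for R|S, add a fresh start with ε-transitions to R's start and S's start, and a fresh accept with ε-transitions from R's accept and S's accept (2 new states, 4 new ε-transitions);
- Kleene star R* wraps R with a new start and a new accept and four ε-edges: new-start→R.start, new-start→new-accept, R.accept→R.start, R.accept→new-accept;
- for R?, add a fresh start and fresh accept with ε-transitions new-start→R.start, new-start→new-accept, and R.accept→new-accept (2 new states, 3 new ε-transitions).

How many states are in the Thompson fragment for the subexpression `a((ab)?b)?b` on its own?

10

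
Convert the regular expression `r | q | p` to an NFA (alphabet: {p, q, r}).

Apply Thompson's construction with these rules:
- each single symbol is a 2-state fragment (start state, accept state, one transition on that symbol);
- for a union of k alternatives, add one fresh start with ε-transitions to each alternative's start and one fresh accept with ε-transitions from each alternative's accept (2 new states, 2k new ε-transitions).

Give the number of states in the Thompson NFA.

Recursing over subexpressions:
Each of the 3 symbol leaves contributes a 2-state fragment.
  r | q | p : 8 states

8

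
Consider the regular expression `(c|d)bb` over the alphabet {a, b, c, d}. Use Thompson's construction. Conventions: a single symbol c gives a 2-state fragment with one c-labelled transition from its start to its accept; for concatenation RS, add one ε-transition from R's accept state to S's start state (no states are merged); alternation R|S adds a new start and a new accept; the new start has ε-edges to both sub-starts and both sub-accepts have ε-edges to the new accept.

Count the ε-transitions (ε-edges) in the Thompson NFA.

6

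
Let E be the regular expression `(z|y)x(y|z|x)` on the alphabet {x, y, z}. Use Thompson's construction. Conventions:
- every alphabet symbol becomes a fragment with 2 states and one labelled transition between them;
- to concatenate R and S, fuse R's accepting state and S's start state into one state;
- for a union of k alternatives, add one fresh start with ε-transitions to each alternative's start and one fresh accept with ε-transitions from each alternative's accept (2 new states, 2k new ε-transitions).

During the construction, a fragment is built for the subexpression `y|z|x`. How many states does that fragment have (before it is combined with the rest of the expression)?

8

Fragment for `y|z|x`:
Each of the 3 symbol leaves contributes a 2-state fragment.
  y|z|x — 8 states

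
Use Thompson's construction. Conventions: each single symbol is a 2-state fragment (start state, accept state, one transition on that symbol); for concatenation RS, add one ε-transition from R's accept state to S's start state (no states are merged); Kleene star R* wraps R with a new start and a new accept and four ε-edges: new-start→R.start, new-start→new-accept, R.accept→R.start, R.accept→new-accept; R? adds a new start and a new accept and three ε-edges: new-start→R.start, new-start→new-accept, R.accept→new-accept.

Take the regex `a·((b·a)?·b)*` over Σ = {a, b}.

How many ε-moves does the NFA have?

10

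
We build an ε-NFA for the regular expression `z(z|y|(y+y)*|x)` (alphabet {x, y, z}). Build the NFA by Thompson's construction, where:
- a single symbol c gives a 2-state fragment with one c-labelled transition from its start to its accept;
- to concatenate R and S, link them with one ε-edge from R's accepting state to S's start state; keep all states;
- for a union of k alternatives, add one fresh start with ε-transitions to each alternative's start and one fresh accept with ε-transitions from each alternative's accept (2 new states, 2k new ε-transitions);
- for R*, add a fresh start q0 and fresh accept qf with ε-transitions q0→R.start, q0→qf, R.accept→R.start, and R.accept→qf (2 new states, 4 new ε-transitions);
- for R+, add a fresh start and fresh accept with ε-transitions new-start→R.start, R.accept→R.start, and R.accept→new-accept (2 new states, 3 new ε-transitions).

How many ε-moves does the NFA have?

Recursing over subexpressions:
Each of the 6 symbol leaves contributes 0 ε-transitions.
  y+ — 3 ε-transitions
  y+y — 4 ε-transitions
  (y+y)* — 8 ε-transitions
  z|y|(y+y)*|x — 16 ε-transitions
  z(z|y|(y+y)*|x) — 17 ε-transitions

17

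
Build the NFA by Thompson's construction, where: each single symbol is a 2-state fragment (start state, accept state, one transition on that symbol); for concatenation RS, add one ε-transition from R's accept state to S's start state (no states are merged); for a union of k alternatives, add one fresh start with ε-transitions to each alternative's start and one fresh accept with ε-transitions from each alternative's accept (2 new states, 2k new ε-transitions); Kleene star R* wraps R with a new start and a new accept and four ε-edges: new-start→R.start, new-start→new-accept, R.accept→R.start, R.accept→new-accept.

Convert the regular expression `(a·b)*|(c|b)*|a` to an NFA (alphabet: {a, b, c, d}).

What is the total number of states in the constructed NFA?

18

By structural recursion:
Each of the 5 symbol leaves contributes a 2-state fragment.
  a·b — 4 states
  (a·b)* — 6 states
  c|b — 6 states
  (c|b)* — 8 states
  (a·b)*|(c|b)*|a — 18 states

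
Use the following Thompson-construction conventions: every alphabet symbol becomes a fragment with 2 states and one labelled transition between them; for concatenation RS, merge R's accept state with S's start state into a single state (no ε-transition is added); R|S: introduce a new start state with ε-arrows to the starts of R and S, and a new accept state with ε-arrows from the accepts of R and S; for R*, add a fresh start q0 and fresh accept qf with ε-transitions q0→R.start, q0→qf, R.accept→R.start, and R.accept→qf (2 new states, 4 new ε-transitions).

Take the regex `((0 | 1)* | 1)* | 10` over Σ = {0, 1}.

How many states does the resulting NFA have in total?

19

Per subexpression:
Each of the 5 symbol leaves contributes a 2-state fragment.
  0 | 1 = 6 states
  (0 | 1)* = 8 states
  (0 | 1)* | 1 = 12 states
  ((0 | 1)* | 1)* = 14 states
  10 = 3 states
  ((0 | 1)* | 1)* | 10 = 19 states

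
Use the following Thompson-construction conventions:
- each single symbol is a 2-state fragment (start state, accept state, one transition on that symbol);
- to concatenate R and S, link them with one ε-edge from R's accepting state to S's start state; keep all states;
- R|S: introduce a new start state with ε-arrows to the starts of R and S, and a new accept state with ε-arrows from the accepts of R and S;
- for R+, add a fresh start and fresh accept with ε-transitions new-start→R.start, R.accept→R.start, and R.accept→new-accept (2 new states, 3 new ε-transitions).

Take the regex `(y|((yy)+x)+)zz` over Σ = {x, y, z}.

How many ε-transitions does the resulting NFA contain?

14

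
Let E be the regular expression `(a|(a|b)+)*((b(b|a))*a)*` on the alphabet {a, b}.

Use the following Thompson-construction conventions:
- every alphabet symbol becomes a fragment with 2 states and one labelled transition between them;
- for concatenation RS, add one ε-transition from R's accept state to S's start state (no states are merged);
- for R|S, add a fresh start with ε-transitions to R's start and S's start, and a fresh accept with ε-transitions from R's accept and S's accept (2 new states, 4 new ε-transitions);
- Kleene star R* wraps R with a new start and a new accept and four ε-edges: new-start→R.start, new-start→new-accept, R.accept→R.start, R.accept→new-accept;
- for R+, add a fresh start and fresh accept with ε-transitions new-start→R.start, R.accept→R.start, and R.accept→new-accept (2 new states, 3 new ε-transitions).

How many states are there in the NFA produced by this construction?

28

Building bottom-up:
Each of the 7 symbol leaves contributes a 2-state fragment.
  a|b : 6 states
  (a|b)+ : 8 states
  a|(a|b)+ : 12 states
  (a|(a|b)+)* : 14 states
  b|a : 6 states
  b(b|a) : 8 states
  (b(b|a))* : 10 states
  (b(b|a))*a : 12 states
  ((b(b|a))*a)* : 14 states
  (a|(a|b)+)*((b(b|a))*a)* : 28 states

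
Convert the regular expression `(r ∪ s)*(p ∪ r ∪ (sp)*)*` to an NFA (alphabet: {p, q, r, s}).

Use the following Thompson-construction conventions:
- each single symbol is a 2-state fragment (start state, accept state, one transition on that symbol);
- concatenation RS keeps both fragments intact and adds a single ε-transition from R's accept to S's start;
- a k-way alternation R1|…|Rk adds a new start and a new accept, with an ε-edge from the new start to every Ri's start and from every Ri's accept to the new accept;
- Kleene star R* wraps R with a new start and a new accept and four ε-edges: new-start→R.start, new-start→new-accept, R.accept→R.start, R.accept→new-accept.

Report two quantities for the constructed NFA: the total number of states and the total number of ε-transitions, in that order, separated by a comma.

22, 24

By structural recursion:
Each of the 6 symbol leaves contributes 2 states and 0 ε-transitions.
  r ∪ s → 6 states, 4 ε-transitions
  (r ∪ s)* → 8 states, 8 ε-transitions
  sp → 4 states, 1 ε-transition
  (sp)* → 6 states, 5 ε-transitions
  p ∪ r ∪ (sp)* → 12 states, 11 ε-transitions
  (p ∪ r ∪ (sp)*)* → 14 states, 15 ε-transitions
  (r ∪ s)*(p ∪ r ∪ (sp)*)* → 22 states, 24 ε-transitions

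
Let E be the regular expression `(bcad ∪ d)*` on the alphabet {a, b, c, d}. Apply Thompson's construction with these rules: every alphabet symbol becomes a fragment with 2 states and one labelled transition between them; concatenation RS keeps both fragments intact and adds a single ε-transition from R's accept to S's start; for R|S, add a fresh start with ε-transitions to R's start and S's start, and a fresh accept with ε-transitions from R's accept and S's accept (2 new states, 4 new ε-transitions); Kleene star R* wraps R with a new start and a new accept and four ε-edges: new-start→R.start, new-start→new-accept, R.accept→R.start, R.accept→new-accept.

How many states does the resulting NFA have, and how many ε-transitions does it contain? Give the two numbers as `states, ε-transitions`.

Per subexpression:
Each of the 5 symbol leaves contributes 2 states and 0 ε-transitions.
  bcad : 8 states, 3 ε-transitions
  bcad ∪ d : 12 states, 7 ε-transitions
  (bcad ∪ d)* : 14 states, 11 ε-transitions

14, 11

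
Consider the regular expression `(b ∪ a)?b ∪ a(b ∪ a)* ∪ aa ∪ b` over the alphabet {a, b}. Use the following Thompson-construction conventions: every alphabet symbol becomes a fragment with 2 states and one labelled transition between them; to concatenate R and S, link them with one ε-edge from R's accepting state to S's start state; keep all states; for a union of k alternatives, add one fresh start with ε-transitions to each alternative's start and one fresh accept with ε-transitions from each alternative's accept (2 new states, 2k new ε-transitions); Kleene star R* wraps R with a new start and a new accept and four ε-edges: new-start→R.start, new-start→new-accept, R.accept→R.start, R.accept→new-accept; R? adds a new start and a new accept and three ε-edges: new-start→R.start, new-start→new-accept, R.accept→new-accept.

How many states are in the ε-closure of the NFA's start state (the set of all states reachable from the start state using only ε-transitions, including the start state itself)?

Work bottom-up. For each fragment F, track |ε-closure(F.start)| and whether F's accept lies in that closure (i.e. whether F accepts ε). A single-symbol fragment has closure size 1 and does not accept ε.
  b ∪ a → new start ε-reaches every alternative's start; none of them accept ε, so the new accept is not reached: |ε-closure| = 1 + 1 + 1 = 3
  (b ∪ a)? → new start has ε-edges to the inner start and to the new accept, so |ε-closure| = 2 + 3 = 5
  (b ∪ a)?b → |ε-closure| = 5 + 1 = 6 (closure spills across the concat boundary because the left factor accepts ε)
  b ∪ a → |ε-closure| = 1 + 1 + 1 = 3 (the new accept is not ε-reachable since no branch accepts ε)
  (b ∪ a)* → |ε-closure| = 1 (new start) + 3 (body) + 1 (new accept) = 5
  a(b ∪ a)* → |ε-closure| equals the left operand's closure size = 1 (its accept is not ε-reachable, so the closure stops there)
  aa → |ε-closure| equals the left operand's closure size = 1 (its accept is not ε-reachable, so the closure stops there)
  (b ∪ a)?b ∪ a(b ∪ a)* ∪ aa ∪ b → new start ε-reaches every alternative's start; none of them accept ε, so the new accept is not reached: |ε-closure| = 1 + 6 + 1 + 1 + 1 = 10

10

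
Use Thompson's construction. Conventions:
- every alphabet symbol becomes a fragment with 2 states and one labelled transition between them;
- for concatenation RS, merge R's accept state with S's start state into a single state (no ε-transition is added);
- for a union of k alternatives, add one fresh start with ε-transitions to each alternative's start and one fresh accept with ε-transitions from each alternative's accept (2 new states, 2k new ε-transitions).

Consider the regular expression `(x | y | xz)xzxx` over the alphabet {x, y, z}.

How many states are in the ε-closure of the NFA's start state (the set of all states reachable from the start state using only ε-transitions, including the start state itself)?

4

Let C(F) = |ε-closure(F.start)| within fragment F, and note whether F accepts ε. Symbol fragments have C = 1 and do not accept ε. Then:
  xz : C equals the left operand's closure size = 1 (its accept is not ε-reachable, so the closure stops there)
  x | y | xz : new start ε-reaches every alternative's start; none of them accept ε, so the new accept is not reached: C = 1 + 1 + 1 + 1 = 4
  (x | y | xz)xzxx : C equals the left operand's closure size = 4 (its accept is not ε-reachable, so the closure stops there)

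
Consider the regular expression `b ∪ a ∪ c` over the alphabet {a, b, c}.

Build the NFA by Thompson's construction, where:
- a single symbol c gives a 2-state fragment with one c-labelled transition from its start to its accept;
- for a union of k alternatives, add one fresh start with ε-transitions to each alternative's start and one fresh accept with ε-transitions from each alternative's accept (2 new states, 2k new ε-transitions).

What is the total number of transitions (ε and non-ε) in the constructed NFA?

By structural recursion:
Each of the 3 symbol leaves contributes 1 transition (1 symbol, 0 ε).
  b ∪ a ∪ c = 9 transitions (3 symbol, 6 ε)

9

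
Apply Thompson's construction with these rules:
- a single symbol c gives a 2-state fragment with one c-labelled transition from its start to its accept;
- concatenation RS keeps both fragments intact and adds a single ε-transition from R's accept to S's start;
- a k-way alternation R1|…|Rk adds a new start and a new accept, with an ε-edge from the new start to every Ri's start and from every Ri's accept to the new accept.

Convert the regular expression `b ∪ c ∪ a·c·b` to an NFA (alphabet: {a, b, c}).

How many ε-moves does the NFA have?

8

Per subexpression:
Each of the 5 symbol leaves contributes 0 ε-transitions.
  a·c·b : 2 ε-transitions
  b ∪ c ∪ a·c·b : 8 ε-transitions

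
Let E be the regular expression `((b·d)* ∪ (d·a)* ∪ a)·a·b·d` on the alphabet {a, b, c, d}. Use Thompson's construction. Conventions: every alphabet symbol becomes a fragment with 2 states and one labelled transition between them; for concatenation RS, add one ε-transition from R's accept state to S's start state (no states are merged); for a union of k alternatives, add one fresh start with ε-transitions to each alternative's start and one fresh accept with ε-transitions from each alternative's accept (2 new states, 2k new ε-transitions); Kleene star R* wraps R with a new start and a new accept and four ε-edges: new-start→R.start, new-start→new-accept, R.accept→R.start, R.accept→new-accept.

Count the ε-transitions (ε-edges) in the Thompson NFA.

19

Per subexpression:
Each of the 8 symbol leaves contributes 0 ε-transitions.
  b·d — 1 ε-transition
  (b·d)* — 5 ε-transitions
  d·a — 1 ε-transition
  (d·a)* — 5 ε-transitions
  (b·d)* ∪ (d·a)* ∪ a — 16 ε-transitions
  ((b·d)* ∪ (d·a)* ∪ a)·a·b·d — 19 ε-transitions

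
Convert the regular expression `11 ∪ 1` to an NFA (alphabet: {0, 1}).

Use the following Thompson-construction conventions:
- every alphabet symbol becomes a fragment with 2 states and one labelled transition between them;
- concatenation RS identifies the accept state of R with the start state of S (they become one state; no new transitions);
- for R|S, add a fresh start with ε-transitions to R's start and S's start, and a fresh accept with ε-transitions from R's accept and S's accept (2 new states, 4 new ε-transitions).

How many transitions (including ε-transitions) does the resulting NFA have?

7

By structural recursion:
Each of the 3 symbol leaves contributes 1 transition (1 symbol, 0 ε).
  11 = 2 transitions (2 symbol, 0 ε)
  11 ∪ 1 = 7 transitions (3 symbol, 4 ε)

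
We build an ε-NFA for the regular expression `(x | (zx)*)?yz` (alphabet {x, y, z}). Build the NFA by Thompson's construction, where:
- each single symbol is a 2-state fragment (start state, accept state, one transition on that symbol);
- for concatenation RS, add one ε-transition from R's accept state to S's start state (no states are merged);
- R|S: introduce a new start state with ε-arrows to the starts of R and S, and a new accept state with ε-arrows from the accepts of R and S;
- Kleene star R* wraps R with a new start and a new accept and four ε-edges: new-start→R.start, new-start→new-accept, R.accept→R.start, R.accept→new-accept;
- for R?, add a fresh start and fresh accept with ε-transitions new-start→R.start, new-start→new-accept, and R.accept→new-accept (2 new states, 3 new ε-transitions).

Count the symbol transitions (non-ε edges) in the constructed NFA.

Building bottom-up:
Each of the 5 symbol leaves contributes exactly 1 symbol transition.
  zx → 2 symbol transitions
  (zx)* → 2 symbol transitions
  x | (zx)* → 3 symbol transitions
  (x | (zx)*)? → 3 symbol transitions
  (x | (zx)*)?yz → 5 symbol transitions

5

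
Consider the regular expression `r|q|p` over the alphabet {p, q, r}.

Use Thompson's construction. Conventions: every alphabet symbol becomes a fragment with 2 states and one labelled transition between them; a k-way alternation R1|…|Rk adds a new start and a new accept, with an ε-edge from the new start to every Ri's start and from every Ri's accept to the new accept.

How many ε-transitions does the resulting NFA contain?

By structural recursion:
Each of the 3 symbol leaves contributes 0 ε-transitions.
  r|q|p — 6 ε-transitions

6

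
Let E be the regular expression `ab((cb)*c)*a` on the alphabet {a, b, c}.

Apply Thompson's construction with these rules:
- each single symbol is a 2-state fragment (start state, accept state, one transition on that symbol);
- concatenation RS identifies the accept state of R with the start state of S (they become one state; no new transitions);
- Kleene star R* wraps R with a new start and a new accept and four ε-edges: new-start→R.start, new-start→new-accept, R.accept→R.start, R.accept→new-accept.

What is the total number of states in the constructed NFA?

11

By structural recursion:
Each of the 6 symbol leaves contributes a 2-state fragment.
  cb : 3 states
  (cb)* : 5 states
  (cb)*c : 6 states
  ((cb)*c)* : 8 states
  ab((cb)*c)*a : 11 states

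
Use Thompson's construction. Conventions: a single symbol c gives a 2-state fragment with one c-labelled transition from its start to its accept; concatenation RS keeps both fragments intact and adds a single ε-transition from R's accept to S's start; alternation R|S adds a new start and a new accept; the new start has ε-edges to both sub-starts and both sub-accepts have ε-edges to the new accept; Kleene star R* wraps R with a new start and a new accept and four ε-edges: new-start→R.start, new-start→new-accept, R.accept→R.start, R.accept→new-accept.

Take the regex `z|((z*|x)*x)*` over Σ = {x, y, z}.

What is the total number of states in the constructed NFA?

18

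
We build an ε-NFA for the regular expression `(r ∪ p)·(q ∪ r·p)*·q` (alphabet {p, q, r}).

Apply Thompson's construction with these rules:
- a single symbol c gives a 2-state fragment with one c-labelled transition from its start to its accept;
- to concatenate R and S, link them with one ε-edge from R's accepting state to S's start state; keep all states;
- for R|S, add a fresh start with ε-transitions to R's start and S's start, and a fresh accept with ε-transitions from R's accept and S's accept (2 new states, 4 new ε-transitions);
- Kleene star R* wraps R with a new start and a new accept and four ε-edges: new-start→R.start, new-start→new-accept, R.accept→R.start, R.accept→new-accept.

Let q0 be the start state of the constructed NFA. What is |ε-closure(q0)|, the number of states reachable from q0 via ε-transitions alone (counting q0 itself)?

Work bottom-up. For each fragment F, track |ε-closure(F.start)| and whether F's accept lies in that closure (i.e. whether F accepts ε). A single-symbol fragment has closure size 1 and does not accept ε.
  r ∪ p : new start ε-reaches every alternative's start; none of them accept ε, so the new accept is not reached: |ε-closure| = 1 + 1 + 1 = 3
  r·p : |ε-closure| equals the left operand's closure size = 1 (its accept is not ε-reachable, so the closure stops there)
  q ∪ r·p : |ε-closure| = 1 + 1 + 1 = 3 (the new accept is not ε-reachable since no branch accepts ε)
  (q ∪ r·p)* : new start has ε-edges to the inner start and to the new accept, so |ε-closure| = 2 + 3 = 5
  (r ∪ p)·(q ∪ r·p)*·q : same as the first factor's closure: |ε-closure| = 3

3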